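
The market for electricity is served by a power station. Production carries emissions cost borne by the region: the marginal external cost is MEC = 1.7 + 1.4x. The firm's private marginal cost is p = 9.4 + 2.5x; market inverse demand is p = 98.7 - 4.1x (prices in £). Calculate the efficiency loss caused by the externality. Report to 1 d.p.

DWL = £26.6

Market equilibrium (private): 9.4 + 2.5x = 98.7 - 4.1x → x_m = 13.5303.
Social marginal cost = private MC + MEC = 11.1 + 3.9x.
Set SMC = demand: 11.1 + 3.9x = 98.7 - 4.1x → x* = 10.9500.
Between x* and x_m the wedge SMC − demand runs linearly from 0 to MEC(x_m), so the loss is a triangle.
DWL = ½ × 2.5803 × 20.6424 = 26.6318.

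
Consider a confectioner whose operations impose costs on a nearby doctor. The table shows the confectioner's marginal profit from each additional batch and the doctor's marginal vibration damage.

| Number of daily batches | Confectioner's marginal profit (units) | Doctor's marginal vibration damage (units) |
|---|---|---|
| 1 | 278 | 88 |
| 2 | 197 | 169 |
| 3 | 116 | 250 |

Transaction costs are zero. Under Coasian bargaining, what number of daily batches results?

Bargaining reaches the level where marginal profit last exceeds marginal vibration damage.
That holds through level 2 (197 ≥ 169) but not at 3 (116 < 250).

2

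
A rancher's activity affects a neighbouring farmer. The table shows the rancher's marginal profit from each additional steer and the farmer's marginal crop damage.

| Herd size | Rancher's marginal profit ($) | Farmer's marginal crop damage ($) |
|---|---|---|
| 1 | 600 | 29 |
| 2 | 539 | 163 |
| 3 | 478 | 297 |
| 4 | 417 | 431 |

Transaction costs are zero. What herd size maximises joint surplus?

3

Bargaining reaches the level where marginal profit last exceeds marginal crop damage.
That holds through level 3 (478 ≥ 297) but not at 4 (417 < 431).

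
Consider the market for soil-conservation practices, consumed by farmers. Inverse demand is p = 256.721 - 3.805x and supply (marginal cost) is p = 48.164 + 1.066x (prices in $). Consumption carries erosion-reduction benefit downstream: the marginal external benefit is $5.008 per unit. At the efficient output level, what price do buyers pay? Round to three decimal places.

P = $89.894

Social marginal benefit = demand + MEB = 261.729 - 3.805x.
Set SMB = MC: 261.729 - 3.805x = 48.164 + 1.066x → x* = 43.8442.
Consumer price on the demand curve at x*: 256.721 − 3.805×43.8442 = 89.8938.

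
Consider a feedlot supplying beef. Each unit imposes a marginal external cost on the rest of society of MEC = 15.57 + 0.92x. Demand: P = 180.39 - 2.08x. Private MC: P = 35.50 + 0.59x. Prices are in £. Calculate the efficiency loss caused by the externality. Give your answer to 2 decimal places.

Market equilibrium (private): 35.50 + 0.59x = 180.39 - 2.08x → x_m = 54.2659.
Social marginal cost = private MC + MEC = 51.07 + 1.51x.
Set SMC = demand: 51.07 + 1.51x = 180.39 - 2.08x → x* = 36.0223.
The loss is the area between SMC and demand from x* to x_m; with linear curves that's a triangle of height MEC(x_m).
DWL = ½ × 18.2436 × 65.4946 = 597.4286.

DWL = £597.43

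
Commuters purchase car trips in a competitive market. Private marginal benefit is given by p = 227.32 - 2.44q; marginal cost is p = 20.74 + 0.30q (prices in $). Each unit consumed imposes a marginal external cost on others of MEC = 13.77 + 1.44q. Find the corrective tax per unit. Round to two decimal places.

Social marginal benefit = demand − MEC = 213.55 - 3.88q.
Set SMB = MC: 213.55 - 3.88q = 20.74 + 0.30q → q* = 46.1268.
The Pigouvian tax equals MEC at q*: 13.77 + 1.44×46.1268 = 80.1926.

tax = $80.19 per unit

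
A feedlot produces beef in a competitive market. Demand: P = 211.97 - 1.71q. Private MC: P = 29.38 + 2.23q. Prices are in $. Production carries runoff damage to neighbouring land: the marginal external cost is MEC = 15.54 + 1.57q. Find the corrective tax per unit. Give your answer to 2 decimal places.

tax = $63.14 per unit

Social marginal cost = private MC + MEC = 44.92 + 3.80q.
Set SMC = demand: 44.92 + 3.80q = 211.97 - 1.71q → q* = 30.3176.
The Pigouvian tax equals MEC at q*: 15.54 + 1.57×30.3176 = 63.1386.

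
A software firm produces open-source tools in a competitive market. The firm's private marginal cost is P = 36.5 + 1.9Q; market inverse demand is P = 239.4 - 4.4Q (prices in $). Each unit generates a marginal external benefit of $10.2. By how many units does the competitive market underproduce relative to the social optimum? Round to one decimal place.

Market equilibrium (private): 36.5 + 1.9Q = 239.4 - 4.4Q → Q_m = 32.2063.
Social marginal cost = private MC − MEB = 26.3 + 1.9Q.
Set SMC = demand: 26.3 + 1.9Q = 239.4 - 4.4Q → Q* = 33.8254.
Gap = |32.2063 − 33.8254| = 1.6191.

1.6 units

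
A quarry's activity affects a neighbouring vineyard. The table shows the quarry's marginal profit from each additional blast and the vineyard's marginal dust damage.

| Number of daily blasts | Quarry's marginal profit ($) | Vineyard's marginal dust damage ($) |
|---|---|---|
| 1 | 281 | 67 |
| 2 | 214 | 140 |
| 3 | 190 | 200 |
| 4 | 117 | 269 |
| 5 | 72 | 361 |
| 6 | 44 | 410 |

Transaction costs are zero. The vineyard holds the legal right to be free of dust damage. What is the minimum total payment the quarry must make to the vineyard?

$207

Efficient level: marginal profit ≥ marginal dust damage through level 2, so k* = 2.
With the vineyard holding the right, the quarry must at least compensate total damage at k*: 67 + 140 = 207.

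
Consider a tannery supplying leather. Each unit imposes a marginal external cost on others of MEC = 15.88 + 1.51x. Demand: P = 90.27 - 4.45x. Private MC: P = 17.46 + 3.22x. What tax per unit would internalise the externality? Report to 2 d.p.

Social marginal cost = private MC + MEC = 33.34 + 4.73x.
Set SMC = demand: 33.34 + 4.73x = 90.27 - 4.45x → x* = 6.2015.
The Pigouvian tax equals MEC at x*: 15.88 + 1.51×6.2015 = 25.2443.

tax = 25.24 per unit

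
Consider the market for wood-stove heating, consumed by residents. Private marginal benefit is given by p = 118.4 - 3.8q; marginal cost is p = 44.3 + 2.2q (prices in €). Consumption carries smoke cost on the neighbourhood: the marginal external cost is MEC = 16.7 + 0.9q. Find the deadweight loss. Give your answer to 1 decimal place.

Market equilibrium (private): 44.3 + 2.2q = 118.4 - 3.8q → q_m = 12.3500.
Social marginal benefit = demand − MEC = 101.7 - 4.7q.
Set SMB = MC: 101.7 - 4.7q = 44.3 + 2.2q → q* = 8.3188.
Height of the DWL triangle at q_m is MC(q_m) − SMB(q_m) = MEC(q_m) = 27.8150.
DWL = ½ × 4.0312 × 27.8150 = 56.0639.

DWL = €56.1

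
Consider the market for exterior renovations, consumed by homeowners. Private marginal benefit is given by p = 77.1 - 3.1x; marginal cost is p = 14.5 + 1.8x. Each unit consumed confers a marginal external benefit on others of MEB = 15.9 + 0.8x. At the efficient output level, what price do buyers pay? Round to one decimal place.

P = 17.7

Social marginal benefit = demand + MEB = 93.0 - 2.3x.
Set SMB = MC: 93.0 - 2.3x = 14.5 + 1.8x → x* = 19.1463.
Consumer price on the demand curve at x*: 77.1 − 3.1×19.1463 = 17.7465.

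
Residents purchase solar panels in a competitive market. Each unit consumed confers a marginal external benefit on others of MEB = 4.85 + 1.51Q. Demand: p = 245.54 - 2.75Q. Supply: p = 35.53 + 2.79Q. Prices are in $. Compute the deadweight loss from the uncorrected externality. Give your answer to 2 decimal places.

DWL = $478.32

Market equilibrium (private): 35.53 + 2.79Q = 245.54 - 2.75Q → Q_m = 37.9079.
Social marginal benefit = demand + MEB = 250.39 - 1.24Q.
Set SMB = MC: 250.39 - 1.24Q = 35.53 + 2.79Q → Q* = 53.3151.
Height of the DWL triangle at Q_m is SMB(Q_m) − MC(Q_m) = MEB(Q_m) = 62.0910.
DWL = ½ × 15.4072 × 62.0910 = 478.3242.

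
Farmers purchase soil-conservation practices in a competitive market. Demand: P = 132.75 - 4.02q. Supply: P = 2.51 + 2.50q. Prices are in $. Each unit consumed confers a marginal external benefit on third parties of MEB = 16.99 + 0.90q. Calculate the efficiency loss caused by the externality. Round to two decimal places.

DWL = $108.79

Market equilibrium (private): 2.51 + 2.50q = 132.75 - 4.02q → q_m = 19.9755.
Social marginal benefit = demand + MEB = 149.74 - 3.12q.
Set SMB = MC: 149.74 - 3.12q = 2.51 + 2.50q → q* = 26.1975.
Between q* and q_m the wedge SMB − MC runs linearly from 0 to MEB(q_m), so the loss is a triangle.
DWL = ½ × 6.2220 × 34.9679 = 108.7851.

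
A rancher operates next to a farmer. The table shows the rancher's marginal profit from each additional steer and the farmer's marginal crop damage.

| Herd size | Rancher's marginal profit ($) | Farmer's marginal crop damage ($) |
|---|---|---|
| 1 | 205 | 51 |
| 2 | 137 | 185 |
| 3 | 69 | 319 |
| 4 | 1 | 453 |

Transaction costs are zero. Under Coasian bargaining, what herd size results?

Bargaining reaches the level where marginal profit last exceeds marginal crop damage.
That holds through level 1 (205 ≥ 51) but not at 2 (137 < 185).

1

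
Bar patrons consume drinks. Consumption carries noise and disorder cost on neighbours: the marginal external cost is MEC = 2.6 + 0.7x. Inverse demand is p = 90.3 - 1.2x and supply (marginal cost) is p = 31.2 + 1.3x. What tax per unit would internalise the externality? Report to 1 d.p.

Social marginal benefit = demand − MEC = 87.7 - 1.9x.
Set SMB = MC: 87.7 - 1.9x = 31.2 + 1.3x → x* = 17.6563.
The Pigouvian tax equals MEC at x*: 2.6 + 0.7×17.6563 = 14.9594.

tax = 15.0 per unit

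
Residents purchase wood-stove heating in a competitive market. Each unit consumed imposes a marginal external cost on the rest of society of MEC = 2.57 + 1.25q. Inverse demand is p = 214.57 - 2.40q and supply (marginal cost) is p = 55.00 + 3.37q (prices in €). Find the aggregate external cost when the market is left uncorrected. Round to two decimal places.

Market equilibrium (private): 55.00 + 3.37q = 214.57 - 2.40q → q_m = 27.6551.
Total external cost = ∫₀^{q_m} (2.57 + 1.25q) dq = 2.57×27.6551 + ½×1.25×27.6551² = 549.0765.

€549.08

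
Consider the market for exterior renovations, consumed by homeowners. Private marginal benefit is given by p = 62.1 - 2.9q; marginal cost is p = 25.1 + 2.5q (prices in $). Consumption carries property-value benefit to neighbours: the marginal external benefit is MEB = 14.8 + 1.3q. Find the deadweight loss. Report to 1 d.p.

Market equilibrium (private): 25.1 + 2.5q = 62.1 - 2.9q → q_m = 6.8519.
Social marginal benefit = demand + MEB = 76.9 - 1.6q.
Set SMB = MC: 76.9 - 1.6q = 25.1 + 2.5q → q* = 12.6341.
Height of the DWL triangle at q_m is SMB(q_m) − MC(q_m) = MEB(q_m) = 23.7074.
DWL = ½ × 5.7822 × 23.7074 = 68.5405.

DWL = $68.5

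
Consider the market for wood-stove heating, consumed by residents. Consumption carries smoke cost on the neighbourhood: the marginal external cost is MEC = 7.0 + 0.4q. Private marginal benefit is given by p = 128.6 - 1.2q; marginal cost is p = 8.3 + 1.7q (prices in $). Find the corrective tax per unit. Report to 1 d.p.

tax = $20.7 per unit

Social marginal benefit = demand − MEC = 121.6 - 1.6q.
Set SMB = MC: 121.6 - 1.6q = 8.3 + 1.7q → q* = 34.3333.
The Pigouvian tax equals MEC at q*: 7.0 + 0.4×34.3333 = 20.7333.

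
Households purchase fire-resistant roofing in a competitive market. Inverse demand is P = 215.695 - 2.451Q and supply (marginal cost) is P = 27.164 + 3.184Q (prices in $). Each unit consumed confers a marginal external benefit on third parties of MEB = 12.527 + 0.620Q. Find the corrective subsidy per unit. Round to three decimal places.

subsidy = $37.384 per unit

Social marginal benefit = demand + MEB = 228.222 - 1.831Q.
Set SMB = MC: 228.222 - 1.831Q = 27.164 + 3.184Q → Q* = 40.0913.
The Pigouvian subsidy equals MEB at Q*: 12.527 + 0.620×40.0913 = 37.3836.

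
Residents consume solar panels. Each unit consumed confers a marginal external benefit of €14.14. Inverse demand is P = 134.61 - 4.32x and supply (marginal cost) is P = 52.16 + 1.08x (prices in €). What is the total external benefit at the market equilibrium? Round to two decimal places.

Market equilibrium (private): 52.16 + 1.08x = 134.61 - 4.32x → x_m = 15.2685.
Total external benefit = MEB × x_m = 14.14 × 15.2685 = 215.8966.

€215.90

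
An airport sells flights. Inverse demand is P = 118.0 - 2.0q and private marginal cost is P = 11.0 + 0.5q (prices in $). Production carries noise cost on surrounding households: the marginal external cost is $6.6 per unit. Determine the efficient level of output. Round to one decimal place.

q* = 40.2

Social marginal cost = private MC + MEC = 17.6 + 0.5q.
Set SMC = demand: 17.6 + 0.5q = 118.0 - 2.0q → q* = 40.1600.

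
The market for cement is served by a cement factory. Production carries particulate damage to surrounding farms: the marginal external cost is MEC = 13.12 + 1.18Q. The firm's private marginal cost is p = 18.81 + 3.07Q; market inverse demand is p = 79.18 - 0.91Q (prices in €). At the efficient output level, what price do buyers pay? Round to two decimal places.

Social marginal cost = private MC + MEC = 31.93 + 4.25Q.
Set SMC = demand: 31.93 + 4.25Q = 79.18 - 0.91Q → Q* = 9.1570.
Consumer price on the demand curve at Q*: 79.18 − 0.91×9.1570 = 70.8471.

P = €70.85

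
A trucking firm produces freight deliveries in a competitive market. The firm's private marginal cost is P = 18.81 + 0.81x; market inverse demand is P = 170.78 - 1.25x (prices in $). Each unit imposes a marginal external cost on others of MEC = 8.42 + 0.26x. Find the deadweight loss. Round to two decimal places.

DWL = $164.18

Market equilibrium (private): 18.81 + 0.81x = 170.78 - 1.25x → x_m = 73.7718.
Social marginal cost = private MC + MEC = 27.23 + 1.07x.
Set SMC = demand: 27.23 + 1.07x = 170.78 - 1.25x → x* = 61.8750.
Between x* and x_m the wedge SMC − demand runs linearly from 0 to MEC(x_m), so the loss is a triangle.
DWL = ½ × 11.8968 × 27.6007 = 164.1800.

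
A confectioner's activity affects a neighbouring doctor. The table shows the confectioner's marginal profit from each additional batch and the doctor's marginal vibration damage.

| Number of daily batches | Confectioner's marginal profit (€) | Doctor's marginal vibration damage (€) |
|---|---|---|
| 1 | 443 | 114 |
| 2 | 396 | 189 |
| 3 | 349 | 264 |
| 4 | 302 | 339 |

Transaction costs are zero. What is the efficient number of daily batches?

3

Bargaining reaches the level where marginal profit last exceeds marginal vibration damage.
That holds through level 3 (349 ≥ 264) but not at 4 (302 < 339).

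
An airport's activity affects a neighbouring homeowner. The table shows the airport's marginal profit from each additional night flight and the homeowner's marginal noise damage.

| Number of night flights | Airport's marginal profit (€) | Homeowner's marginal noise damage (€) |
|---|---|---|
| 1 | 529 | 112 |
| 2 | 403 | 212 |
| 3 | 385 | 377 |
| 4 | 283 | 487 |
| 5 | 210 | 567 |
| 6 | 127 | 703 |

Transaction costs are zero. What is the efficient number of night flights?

3

Bargaining reaches the level where marginal profit last exceeds marginal noise damage.
That holds through level 3 (385 ≥ 377) but not at 4 (283 < 487).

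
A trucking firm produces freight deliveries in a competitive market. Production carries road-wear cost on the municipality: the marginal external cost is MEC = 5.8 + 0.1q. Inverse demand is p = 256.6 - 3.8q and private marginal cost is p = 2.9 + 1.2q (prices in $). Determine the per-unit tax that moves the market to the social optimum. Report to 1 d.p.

Social marginal cost = private MC + MEC = 8.7 + 1.3q.
Set SMC = demand: 8.7 + 1.3q = 256.6 - 3.8q → q* = 48.6078.
The Pigouvian tax equals MEC at q*: 5.8 + 0.1×48.6078 = 10.6608.

tax = $10.7 per unit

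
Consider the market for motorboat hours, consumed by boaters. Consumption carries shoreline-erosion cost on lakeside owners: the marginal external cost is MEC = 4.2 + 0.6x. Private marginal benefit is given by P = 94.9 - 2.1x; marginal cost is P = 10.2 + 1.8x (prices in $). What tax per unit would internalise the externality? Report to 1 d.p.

tax = $14.9 per unit

Social marginal benefit = demand − MEC = 90.7 - 2.7x.
Set SMB = MC: 90.7 - 2.7x = 10.2 + 1.8x → x* = 17.8889.
The Pigouvian tax equals MEC at x*: 4.2 + 0.6×17.8889 = 14.9333.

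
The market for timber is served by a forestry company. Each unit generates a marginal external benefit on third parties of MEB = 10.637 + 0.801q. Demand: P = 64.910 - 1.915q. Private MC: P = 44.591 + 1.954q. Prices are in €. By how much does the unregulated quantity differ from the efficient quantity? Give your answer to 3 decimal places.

4.838 units

Market equilibrium (private): 44.591 + 1.954q = 64.910 - 1.915q → q_m = 5.2517.
Social marginal cost = private MC − MEB = 33.954 + 1.153q.
Set SMC = demand: 33.954 + 1.153q = 64.910 - 1.915q → q* = 10.0900.
Gap = |5.2517 − 10.0900| = 4.8383.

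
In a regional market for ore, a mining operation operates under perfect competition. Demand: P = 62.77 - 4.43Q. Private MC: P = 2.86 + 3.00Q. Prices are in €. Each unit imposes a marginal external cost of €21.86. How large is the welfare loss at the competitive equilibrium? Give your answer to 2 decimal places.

DWL = €32.16

Market equilibrium (private): 2.86 + 3.00Q = 62.77 - 4.43Q → Q_m = 8.0633.
Social marginal cost = private MC + MEC = 24.72 + 3.00Q.
Set SMC = demand: 24.72 + 3.00Q = 62.77 - 4.43Q → Q* = 5.1211.
Height of the DWL triangle at Q_m is SMC(Q_m) − demand(Q_m) = MEC(Q_m) = 21.8600.
DWL = ½ × 2.9422 × 21.8600 = 32.1582.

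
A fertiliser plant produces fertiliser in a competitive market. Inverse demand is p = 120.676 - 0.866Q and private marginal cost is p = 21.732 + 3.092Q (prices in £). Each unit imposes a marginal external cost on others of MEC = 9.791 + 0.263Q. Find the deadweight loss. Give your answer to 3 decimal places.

DWL = £31.726

Market equilibrium (private): 21.732 + 3.092Q = 120.676 - 0.866Q → Q_m = 24.9985.
Social marginal cost = private MC + MEC = 31.523 + 3.355Q.
Set SMC = demand: 31.523 + 3.355Q = 120.676 - 0.866Q → Q* = 21.1213.
Height of the DWL triangle at Q_m is SMC(Q_m) − demand(Q_m) = MEC(Q_m) = 16.3656.
DWL = ½ × 3.8772 × 16.3656 = 31.7264.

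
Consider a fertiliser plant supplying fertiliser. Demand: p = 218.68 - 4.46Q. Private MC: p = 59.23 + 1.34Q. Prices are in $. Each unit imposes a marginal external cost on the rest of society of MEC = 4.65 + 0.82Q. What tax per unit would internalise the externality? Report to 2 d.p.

Social marginal cost = private MC + MEC = 63.88 + 2.16Q.
Set SMC = demand: 63.88 + 2.16Q = 218.68 - 4.46Q → Q* = 23.3837.
The Pigouvian tax equals MEC at Q*: 4.65 + 0.82×23.3837 = 23.8246.

tax = $23.82 per unit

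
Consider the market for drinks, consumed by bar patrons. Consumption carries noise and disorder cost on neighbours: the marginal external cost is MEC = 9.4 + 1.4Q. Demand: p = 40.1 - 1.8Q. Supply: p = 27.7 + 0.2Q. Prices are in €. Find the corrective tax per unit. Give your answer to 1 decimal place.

Social marginal benefit = demand − MEC = 30.7 - 3.2Q.
Set SMB = MC: 30.7 - 3.2Q = 27.7 + 0.2Q → Q* = 0.8824.
The Pigouvian tax equals MEC at Q*: 9.4 + 1.4×0.8824 = 10.6354.

tax = €10.6 per unit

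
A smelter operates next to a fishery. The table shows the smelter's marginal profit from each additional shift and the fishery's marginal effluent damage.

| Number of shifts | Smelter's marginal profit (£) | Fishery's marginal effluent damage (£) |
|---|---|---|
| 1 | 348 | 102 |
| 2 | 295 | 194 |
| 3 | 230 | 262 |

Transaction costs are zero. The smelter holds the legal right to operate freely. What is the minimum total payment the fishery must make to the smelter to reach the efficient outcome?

£230

Left alone the smelter would choose level 3 (marginal profit stays positive).
Efficient level: k* = 2 (marginal profit ≥ marginal effluent damage through 2).
The fishery must at least cover the smelter's forgone profit from cutting 3→2: 230 = 230.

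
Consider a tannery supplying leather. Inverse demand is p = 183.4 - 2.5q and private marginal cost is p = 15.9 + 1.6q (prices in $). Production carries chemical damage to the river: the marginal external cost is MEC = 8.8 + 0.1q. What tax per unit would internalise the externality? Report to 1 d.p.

Social marginal cost = private MC + MEC = 24.7 + 1.7q.
Set SMC = demand: 24.7 + 1.7q = 183.4 - 2.5q → q* = 37.7857.
The Pigouvian tax equals MEC at q*: 8.8 + 0.1×37.7857 = 12.5786.

tax = $12.6 per unit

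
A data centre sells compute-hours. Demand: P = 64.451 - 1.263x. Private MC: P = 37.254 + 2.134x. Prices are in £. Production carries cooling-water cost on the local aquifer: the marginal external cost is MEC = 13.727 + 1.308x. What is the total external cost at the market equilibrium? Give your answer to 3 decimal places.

Market equilibrium (private): 37.254 + 2.134x = 64.451 - 1.263x → x_m = 8.0062.
Total external cost = ∫₀^{x_m} (13.727 + 1.308x) dx = 13.727×8.0062 + ½×1.308×8.0062² = 151.8220.

£151.822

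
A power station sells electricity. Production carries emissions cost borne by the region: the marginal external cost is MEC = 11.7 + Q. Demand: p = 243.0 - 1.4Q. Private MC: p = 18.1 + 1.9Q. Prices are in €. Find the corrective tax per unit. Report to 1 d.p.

tax = €61.3 per unit

Social marginal cost = private MC + MEC = 29.8 + 2.9Q.
Set SMC = demand: 29.8 + 2.9Q = 243.0 - 1.4Q → Q* = 49.5814.
The Pigouvian tax equals MEC at Q*: 11.7 + 1.0×49.5814 = 61.2814.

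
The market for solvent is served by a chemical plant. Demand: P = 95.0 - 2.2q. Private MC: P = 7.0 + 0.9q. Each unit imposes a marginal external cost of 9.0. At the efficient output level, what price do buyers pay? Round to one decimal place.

Social marginal cost = private MC + MEC = 16.0 + 0.9q.
Set SMC = demand: 16.0 + 0.9q = 95.0 - 2.2q → q* = 25.4839.
Consumer price on the demand curve at q*: 95.0 − 2.2×25.4839 = 38.9354.

P = 38.9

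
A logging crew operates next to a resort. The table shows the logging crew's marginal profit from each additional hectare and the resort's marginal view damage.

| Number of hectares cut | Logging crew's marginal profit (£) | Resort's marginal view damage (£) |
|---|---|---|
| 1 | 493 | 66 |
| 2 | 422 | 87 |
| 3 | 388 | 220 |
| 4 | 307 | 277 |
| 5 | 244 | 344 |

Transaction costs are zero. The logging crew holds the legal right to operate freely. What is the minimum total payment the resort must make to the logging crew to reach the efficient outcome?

£244

Left alone the logging crew would choose level 5 (marginal profit stays positive).
Efficient level: k* = 4 (marginal profit ≥ marginal view damage through 4).
The resort must at least cover the logging crew's forgone profit from cutting 5→4: 244 = 244.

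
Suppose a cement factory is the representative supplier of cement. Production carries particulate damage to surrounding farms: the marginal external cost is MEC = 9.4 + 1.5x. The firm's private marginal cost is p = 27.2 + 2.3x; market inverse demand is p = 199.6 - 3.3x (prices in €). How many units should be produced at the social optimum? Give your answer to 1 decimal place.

Social marginal cost = private MC + MEC = 36.6 + 3.8x.
Set SMC = demand: 36.6 + 3.8x = 199.6 - 3.3x → x* = 22.9577.

x* = 23.0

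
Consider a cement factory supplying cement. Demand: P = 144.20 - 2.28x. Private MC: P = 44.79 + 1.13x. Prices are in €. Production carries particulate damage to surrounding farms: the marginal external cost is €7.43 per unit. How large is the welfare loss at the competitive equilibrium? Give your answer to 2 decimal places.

DWL = €8.09

Market equilibrium (private): 44.79 + 1.13x = 144.20 - 2.28x → x_m = 29.1525.
Social marginal cost = private MC + MEC = 52.22 + 1.13x.
Set SMC = demand: 52.22 + 1.13x = 144.20 - 2.28x → x* = 26.9736.
Between x* and x_m the wedge SMC − demand runs linearly from 0 to MEC(x_m), so the loss is a triangle.
DWL = ½ × 2.1789 × 7.4300 = 8.0946.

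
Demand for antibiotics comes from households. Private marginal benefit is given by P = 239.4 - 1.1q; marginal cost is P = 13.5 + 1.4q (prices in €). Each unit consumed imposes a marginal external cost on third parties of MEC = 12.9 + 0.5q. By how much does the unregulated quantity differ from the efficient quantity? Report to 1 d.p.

19.4 units

Market equilibrium (private): 13.5 + 1.4q = 239.4 - 1.1q → q_m = 90.3600.
Social marginal benefit = demand − MEC = 226.5 - 1.6q.
Set SMB = MC: 226.5 - 1.6q = 13.5 + 1.4q → q* = 71.0000.
Gap = |90.3600 − 71.0000| = 19.3600.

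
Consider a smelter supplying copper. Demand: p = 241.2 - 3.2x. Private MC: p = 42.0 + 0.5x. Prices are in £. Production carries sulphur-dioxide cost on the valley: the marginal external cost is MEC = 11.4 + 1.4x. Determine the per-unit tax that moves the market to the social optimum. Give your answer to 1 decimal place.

tax = £63.0 per unit

Social marginal cost = private MC + MEC = 53.4 + 1.9x.
Set SMC = demand: 53.4 + 1.9x = 241.2 - 3.2x → x* = 36.8235.
The Pigouvian tax equals MEC at x*: 11.4 + 1.4×36.8235 = 62.9529.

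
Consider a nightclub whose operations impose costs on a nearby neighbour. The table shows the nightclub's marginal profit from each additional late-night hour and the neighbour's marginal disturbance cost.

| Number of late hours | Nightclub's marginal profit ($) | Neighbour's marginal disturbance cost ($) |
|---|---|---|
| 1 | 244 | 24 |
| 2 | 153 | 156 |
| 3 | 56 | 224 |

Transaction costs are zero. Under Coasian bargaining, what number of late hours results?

Bargaining reaches the level where marginal profit last exceeds marginal disturbance cost.
That holds through level 1 (244 ≥ 24) but not at 2 (153 < 156).

1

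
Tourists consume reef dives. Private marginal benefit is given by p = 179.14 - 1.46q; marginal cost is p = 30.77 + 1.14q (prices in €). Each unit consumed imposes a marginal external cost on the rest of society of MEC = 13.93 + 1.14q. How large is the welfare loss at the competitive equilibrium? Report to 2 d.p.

DWL = €834.03

Market equilibrium (private): 30.77 + 1.14q = 179.14 - 1.46q → q_m = 57.0654.
Social marginal benefit = demand − MEC = 165.21 - 2.60q.
Set SMB = MC: 165.21 - 2.60q = 30.77 + 1.14q → q* = 35.9465.
Height of the DWL triangle at q_m is MC(q_m) − SMB(q_m) = MEC(q_m) = 78.9845.
DWL = ½ × 21.1189 × 78.9845 = 834.0329.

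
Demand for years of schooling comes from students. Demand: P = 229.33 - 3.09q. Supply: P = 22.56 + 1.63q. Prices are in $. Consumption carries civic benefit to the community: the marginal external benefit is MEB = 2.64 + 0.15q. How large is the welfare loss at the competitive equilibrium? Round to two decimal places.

DWL = $9.28

Market equilibrium (private): 22.56 + 1.63q = 229.33 - 3.09q → q_m = 43.8072.
Social marginal benefit = demand + MEB = 231.97 - 2.94q.
Set SMB = MC: 231.97 - 2.94q = 22.56 + 1.63q → q* = 45.8228.
The welfare-loss triangle has base |q_m − q*| and height MEB(q_m) (the vertical gap between SMB and MC is zero at q* and MEB at q_m).
DWL = ½ × 2.0156 × 9.2111 = 9.2829.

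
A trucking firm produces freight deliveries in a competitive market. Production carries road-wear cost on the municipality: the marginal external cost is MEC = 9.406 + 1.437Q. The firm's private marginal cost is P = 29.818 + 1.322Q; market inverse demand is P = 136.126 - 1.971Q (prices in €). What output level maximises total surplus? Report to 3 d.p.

Social marginal cost = private MC + MEC = 39.224 + 2.759Q.
Set SMC = demand: 39.224 + 2.759Q = 136.126 - 1.971Q → Q* = 20.4867.

Q* = 20.487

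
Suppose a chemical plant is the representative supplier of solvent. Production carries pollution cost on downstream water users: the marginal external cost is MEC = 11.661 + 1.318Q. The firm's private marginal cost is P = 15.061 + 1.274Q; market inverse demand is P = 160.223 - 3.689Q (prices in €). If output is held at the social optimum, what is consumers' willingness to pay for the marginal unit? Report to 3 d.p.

Social marginal cost = private MC + MEC = 26.722 + 2.592Q.
Set SMC = demand: 26.722 + 2.592Q = 160.223 - 3.689Q → Q* = 21.2547.
Consumer price on the demand curve at Q*: 160.223 − 3.689×21.2547 = 81.8144.

P = €81.814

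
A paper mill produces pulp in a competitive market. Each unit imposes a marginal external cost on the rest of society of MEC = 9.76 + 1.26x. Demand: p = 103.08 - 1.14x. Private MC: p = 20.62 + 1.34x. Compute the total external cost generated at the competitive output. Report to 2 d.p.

1021.02

Market equilibrium (private): 20.62 + 1.34x = 103.08 - 1.14x → x_m = 33.2500.
Total external cost = ∫₀^{x_m} (9.76 + 1.26x) dx = 9.76×33.2500 + ½×1.26×33.2500² = 1021.0244.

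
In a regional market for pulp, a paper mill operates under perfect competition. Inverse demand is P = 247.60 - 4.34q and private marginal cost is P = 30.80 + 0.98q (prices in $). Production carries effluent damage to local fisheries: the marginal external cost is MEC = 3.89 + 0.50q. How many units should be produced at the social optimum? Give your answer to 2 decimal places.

Social marginal cost = private MC + MEC = 34.69 + 1.48q.
Set SMC = demand: 34.69 + 1.48q = 247.60 - 4.34q → q* = 36.5825.

q* = 36.58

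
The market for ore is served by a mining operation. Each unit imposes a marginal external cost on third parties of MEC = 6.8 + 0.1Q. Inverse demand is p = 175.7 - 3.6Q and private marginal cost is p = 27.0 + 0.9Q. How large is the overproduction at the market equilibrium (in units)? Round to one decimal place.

2.2 units

Market equilibrium (private): 27.0 + 0.9Q = 175.7 - 3.6Q → Q_m = 33.0444.
Social marginal cost = private MC + MEC = 33.8 + Q.
Set SMC = demand: 33.8 + Q = 175.7 - 3.6Q → Q* = 30.8478.
Gap = |33.0444 − 30.8478| = 2.1966.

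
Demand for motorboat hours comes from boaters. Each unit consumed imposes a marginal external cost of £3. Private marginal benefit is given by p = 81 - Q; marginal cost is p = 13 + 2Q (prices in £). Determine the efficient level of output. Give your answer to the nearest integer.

Social marginal benefit = demand − MEC = 78 - Q.
Set SMB = MC: 78 - Q = 13 + 2Q → Q* = 21.6667.

Q* = 22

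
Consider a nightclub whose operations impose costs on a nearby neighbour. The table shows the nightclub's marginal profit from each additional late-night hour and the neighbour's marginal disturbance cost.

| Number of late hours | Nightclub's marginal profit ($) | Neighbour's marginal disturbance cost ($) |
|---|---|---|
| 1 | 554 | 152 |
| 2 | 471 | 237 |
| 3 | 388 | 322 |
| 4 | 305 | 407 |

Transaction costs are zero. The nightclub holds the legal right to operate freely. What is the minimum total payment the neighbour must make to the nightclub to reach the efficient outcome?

$305

Left alone the nightclub would choose level 4 (marginal profit stays positive).
Efficient level: k* = 3 (marginal profit ≥ marginal disturbance cost through 3).
The neighbour must at least cover the nightclub's forgone profit from cutting 4→3: 305 = 305.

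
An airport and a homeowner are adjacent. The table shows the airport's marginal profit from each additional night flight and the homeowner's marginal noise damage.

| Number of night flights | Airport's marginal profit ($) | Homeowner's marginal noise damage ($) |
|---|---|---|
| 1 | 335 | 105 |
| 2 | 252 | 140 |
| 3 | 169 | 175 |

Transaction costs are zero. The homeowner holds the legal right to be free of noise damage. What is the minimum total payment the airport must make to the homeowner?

Efficient level: marginal profit ≥ marginal noise damage through level 2, so k* = 2.
With the homeowner holding the right, the airport must at least compensate total damage at k*: 105 + 140 = 245.

$245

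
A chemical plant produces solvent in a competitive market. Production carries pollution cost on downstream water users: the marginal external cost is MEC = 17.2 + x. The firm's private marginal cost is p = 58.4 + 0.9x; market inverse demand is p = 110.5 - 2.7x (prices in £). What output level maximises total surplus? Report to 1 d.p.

Social marginal cost = private MC + MEC = 75.6 + 1.9x.
Set SMC = demand: 75.6 + 1.9x = 110.5 - 2.7x → x* = 7.5870.

x* = 7.6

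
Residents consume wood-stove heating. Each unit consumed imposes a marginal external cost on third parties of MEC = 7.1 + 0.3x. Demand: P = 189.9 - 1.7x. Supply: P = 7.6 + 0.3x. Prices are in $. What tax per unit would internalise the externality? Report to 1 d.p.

Social marginal benefit = demand − MEC = 182.8 - 2.0x.
Set SMB = MC: 182.8 - 2.0x = 7.6 + 0.3x → x* = 76.1739.
The Pigouvian tax equals MEC at x*: 7.1 + 0.3×76.1739 = 29.9522.

tax = $30.0 per unit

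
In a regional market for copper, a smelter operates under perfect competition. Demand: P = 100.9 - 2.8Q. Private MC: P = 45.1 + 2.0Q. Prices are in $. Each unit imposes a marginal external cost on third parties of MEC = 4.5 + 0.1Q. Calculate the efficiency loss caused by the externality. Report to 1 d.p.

Market equilibrium (private): 45.1 + 2.0Q = 100.9 - 2.8Q → Q_m = 11.6250.
Social marginal cost = private MC + MEC = 49.6 + 2.1Q.
Set SMC = demand: 49.6 + 2.1Q = 100.9 - 2.8Q → Q* = 10.4694.
The welfare-loss triangle has base |Q_m − Q*| and height MEC(Q_m) (the vertical gap between SMC and demand is zero at Q* and MEC at Q_m).
DWL = ½ × 1.1556 × 5.6625 = 3.2718.

DWL = $3.3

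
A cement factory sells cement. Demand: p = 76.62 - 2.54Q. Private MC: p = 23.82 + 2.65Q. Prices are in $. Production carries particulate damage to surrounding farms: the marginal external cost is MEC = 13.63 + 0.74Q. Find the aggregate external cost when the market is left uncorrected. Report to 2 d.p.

Market equilibrium (private): 23.82 + 2.65Q = 76.62 - 2.54Q → Q_m = 10.1734.
Total external cost = ∫₀^{Q_m} (13.63 + 0.74Q) dQ = 13.63×10.1734 + ½×0.74×10.1734² = 176.9577.

$176.96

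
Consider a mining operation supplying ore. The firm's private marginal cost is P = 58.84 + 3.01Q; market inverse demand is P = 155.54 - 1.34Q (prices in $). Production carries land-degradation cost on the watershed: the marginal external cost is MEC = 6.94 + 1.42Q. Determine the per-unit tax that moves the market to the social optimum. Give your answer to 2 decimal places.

tax = $29.03 per unit

Social marginal cost = private MC + MEC = 65.78 + 4.43Q.
Set SMC = demand: 65.78 + 4.43Q = 155.54 - 1.34Q → Q* = 15.5563.
The Pigouvian tax equals MEC at Q*: 6.94 + 1.42×15.5563 = 29.0299.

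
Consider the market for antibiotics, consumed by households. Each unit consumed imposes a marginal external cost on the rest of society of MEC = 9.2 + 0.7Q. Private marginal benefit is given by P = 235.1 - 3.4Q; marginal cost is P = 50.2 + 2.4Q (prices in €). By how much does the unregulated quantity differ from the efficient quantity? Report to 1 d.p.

4.8 units

Market equilibrium (private): 50.2 + 2.4Q = 235.1 - 3.4Q → Q_m = 31.8793.
Social marginal benefit = demand − MEC = 225.9 - 4.1Q.
Set SMB = MC: 225.9 - 4.1Q = 50.2 + 2.4Q → Q* = 27.0308.
Gap = |31.8793 − 27.0308| = 4.8485.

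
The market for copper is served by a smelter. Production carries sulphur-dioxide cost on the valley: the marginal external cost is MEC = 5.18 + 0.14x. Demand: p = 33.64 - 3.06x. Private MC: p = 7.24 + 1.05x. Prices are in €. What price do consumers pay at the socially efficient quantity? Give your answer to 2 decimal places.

P = €18.36

Social marginal cost = private MC + MEC = 12.42 + 1.19x.
Set SMC = demand: 12.42 + 1.19x = 33.64 - 3.06x → x* = 4.9929.
Consumer price on the demand curve at x*: 33.64 − 3.06×4.9929 = 18.3617.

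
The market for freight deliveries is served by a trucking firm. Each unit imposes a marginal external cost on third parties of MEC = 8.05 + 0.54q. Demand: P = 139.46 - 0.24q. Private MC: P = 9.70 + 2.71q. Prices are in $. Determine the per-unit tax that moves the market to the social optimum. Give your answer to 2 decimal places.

tax = $26.88 per unit

Social marginal cost = private MC + MEC = 17.75 + 3.25q.
Set SMC = demand: 17.75 + 3.25q = 139.46 - 0.24q → q* = 34.8739.
The Pigouvian tax equals MEC at q*: 8.05 + 0.54×34.8739 = 26.8819.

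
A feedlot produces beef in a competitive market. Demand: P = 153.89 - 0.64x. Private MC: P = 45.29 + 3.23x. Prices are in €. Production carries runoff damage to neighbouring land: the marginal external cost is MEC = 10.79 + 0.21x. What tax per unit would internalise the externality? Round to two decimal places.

tax = €15.82 per unit

Social marginal cost = private MC + MEC = 56.08 + 3.44x.
Set SMC = demand: 56.08 + 3.44x = 153.89 - 0.64x → x* = 23.9730.
The Pigouvian tax equals MEC at x*: 10.79 + 0.21×23.9730 = 15.8243.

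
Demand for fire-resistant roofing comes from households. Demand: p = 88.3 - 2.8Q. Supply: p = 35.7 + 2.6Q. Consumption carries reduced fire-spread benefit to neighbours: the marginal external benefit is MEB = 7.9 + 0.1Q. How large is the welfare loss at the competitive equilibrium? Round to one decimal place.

Market equilibrium (private): 35.7 + 2.6Q = 88.3 - 2.8Q → Q_m = 9.7407.
Social marginal benefit = demand + MEB = 96.2 - 2.7Q.
Set SMB = MC: 96.2 - 2.7Q = 35.7 + 2.6Q → Q* = 11.4151.
The loss is the area between SMB and MC from Q* to Q_m; with linear curves that's a triangle of height MEB(Q_m).
DWL = ½ × 1.6744 × 8.8741 = 7.4294.

DWL = 7.4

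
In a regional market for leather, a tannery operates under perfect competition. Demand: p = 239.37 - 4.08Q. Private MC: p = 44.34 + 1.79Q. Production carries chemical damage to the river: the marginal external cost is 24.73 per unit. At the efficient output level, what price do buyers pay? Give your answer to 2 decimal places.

P = 121.00

Social marginal cost = private MC + MEC = 69.07 + 1.79Q.
Set SMC = demand: 69.07 + 1.79Q = 239.37 - 4.08Q → Q* = 29.0119.
Consumer price on the demand curve at Q*: 239.37 − 4.08×29.0119 = 121.0014.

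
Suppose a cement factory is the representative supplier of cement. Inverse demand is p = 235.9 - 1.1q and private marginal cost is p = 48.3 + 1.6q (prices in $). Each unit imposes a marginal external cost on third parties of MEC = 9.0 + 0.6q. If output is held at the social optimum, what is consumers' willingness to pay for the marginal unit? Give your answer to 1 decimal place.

P = $176.4

Social marginal cost = private MC + MEC = 57.3 + 2.2q.
Set SMC = demand: 57.3 + 2.2q = 235.9 - 1.1q → q* = 54.1212.
Consumer price on the demand curve at q*: 235.9 − 1.1×54.1212 = 176.3667.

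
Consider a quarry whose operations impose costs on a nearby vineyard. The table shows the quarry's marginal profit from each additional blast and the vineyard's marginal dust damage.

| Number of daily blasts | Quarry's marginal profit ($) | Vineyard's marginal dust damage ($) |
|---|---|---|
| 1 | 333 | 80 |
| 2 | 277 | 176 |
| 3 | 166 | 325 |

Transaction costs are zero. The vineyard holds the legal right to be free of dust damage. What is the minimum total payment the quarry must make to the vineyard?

$256

Efficient level: marginal profit ≥ marginal dust damage through level 2, so k* = 2.
With the vineyard holding the right, the quarry must at least compensate total damage at k*: 80 + 176 = 256.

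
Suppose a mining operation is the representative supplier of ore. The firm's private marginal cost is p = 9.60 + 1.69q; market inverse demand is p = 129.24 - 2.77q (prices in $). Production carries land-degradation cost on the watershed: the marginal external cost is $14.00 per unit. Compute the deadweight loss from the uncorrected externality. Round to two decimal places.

DWL = $21.97

Market equilibrium (private): 9.60 + 1.69q = 129.24 - 2.77q → q_m = 26.8251.
Social marginal cost = private MC + MEC = 23.60 + 1.69q.
Set SMC = demand: 23.60 + 1.69q = 129.24 - 2.77q → q* = 23.6861.
Between q* and q_m the wedge SMC − demand runs linearly from 0 to MEC(q_m), so the loss is a triangle.
DWL = ½ × 3.1390 × 14.0000 = 21.9730.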